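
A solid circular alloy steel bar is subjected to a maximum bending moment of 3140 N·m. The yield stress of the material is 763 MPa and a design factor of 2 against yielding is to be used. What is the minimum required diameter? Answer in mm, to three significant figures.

d = 43.8 mm

σ_allow = 763/2 = 381.5 MPa.
For a solid circular section σ = 32M/(πd³), so d³ = 32M/(π σ_allow) = 32×3140000/(π×381.5) = 83840 mm³.
d = 43.77 mm.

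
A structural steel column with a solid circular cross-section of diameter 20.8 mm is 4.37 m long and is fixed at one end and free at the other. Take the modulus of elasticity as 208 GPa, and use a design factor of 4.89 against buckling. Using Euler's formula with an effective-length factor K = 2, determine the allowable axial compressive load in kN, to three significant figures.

P_allow = 0.0505 kN

I = πd⁴/64 = π×20.8⁴/64 = 9188 mm⁴.
Effective length L_e = KL = 2×4.37 m = 8740 mm.
Euler critical load P_cr = π²EI/L_e² = π²×208000×9188/8740² = 246.9 N.
P_allow = P_cr/n = 246.9/4.89 = 50.50 N.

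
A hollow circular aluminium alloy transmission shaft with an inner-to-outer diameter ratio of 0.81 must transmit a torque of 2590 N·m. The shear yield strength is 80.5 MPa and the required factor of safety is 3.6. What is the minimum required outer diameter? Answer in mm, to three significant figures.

d_o = 101 mm

τ_allow = 80.5/3.6 = 22.36 MPa.
For a hollow shaft τ = 16T/[πd_o³(1−k⁴)] with k = 0.81, so 1−k⁴ = 0.5695.
d_o³ = 16T/[π τ_allow (1−k⁴)] = 16×2590000/(π×22.36×0.5695) = 1.036×10^6 mm³.
d_o = 101.2 mm.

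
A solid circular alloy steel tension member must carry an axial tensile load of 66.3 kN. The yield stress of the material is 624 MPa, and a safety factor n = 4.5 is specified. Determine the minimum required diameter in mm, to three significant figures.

d = 24.7 mm

Allowable stress σ_allow = 624/4.5 = 138.7 MPa.
Required area A = F/σ_allow = 66300/138.7 = 478.1 mm².
A = πd²/4 → d = √(4A/π) = 24.67 mm.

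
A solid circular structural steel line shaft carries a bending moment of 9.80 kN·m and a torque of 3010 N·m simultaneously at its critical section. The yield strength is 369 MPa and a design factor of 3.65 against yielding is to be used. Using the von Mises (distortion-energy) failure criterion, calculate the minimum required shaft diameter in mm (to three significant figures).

σ_allow = σ_y/n = 369/3.65 = 101.1 MPa.
For a solid shaft σ_b = 32M/(πd³) and τ = 16T/(πd³), so the von Mises stress is σ' = (16/πd³)·√(4M²+3T²).
√(4M²+3T²) = √(4×(9.800×10^6)² + 3×(3.010×10^6)²) = 2.028×10^7 N·mm.
d³ = 16×2.028×10^7/(π×101.1) = 1.022×10^6 mm³.
d = 100.7 mm.

d = 101 mm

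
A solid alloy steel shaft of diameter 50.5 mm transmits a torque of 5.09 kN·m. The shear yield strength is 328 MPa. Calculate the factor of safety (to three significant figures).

τ = 16T/(πd³) = 16×5090000/(π×50.5³) = 201.3 MPa.
n = τ_limit/τ = 328/201.3 = 1.630.

n = 1.63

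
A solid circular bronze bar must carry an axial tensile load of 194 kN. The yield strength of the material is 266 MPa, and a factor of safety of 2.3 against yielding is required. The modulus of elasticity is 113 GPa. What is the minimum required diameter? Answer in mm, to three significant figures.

d = 46.2 mm

Allowable stress σ_allow = 266/2.3 = 115.7 MPa.
Required area A = F/σ_allow = 194000/115.7 = 1677 mm².
A = πd²/4 → d = √(4A/π) = 46.21 mm.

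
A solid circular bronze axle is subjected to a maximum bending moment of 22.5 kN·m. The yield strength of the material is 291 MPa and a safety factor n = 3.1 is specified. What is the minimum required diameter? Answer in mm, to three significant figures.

d = 135 mm

σ_allow = 291/3.1 = 93.87 MPa.
For a solid circular section σ = 32M/(πd³), so d³ = 32M/(π σ_allow) = 32×2.2500×10^7/(π×93.87) = 2.441×10^6 mm³.
d = 134.7 mm.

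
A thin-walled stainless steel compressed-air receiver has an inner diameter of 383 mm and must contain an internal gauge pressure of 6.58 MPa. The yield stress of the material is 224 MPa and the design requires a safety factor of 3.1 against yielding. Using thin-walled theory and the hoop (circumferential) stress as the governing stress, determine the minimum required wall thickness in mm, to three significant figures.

σ_allow = 224/3.1 = 72.26 MPa.
Hoop stress σ_h = pD/(2t), so t = pD/(2σ_allow) = 6.58×383/(2×72.26) = 17.44 mm.

t = 17.4 mm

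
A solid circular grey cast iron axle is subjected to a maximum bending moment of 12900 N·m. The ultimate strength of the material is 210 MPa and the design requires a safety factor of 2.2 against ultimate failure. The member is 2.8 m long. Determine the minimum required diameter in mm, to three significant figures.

d = 111 mm

σ_allow = 210/2.2 = 95.45 MPa.
For a solid circular section σ = 32M/(πd³), so d³ = 32M/(π σ_allow) = 32×1.2900×10^7/(π×95.45) = 1.377×10^6 mm³.
d = 111.2 mm.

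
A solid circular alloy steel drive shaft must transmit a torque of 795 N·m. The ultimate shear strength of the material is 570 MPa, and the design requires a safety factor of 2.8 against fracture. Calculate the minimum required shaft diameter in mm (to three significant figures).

d = 27.1 mm

Allowable shear stress τ_allow = 570/2.8 = 203.6 MPa.
For a solid shaft τ = 16T/(πd³), so d³ = 16T/(π τ_allow) = 16×795000/(π×203.6) = 19890 mm³.
d = (19890)^(1/3) = 27.09 mm.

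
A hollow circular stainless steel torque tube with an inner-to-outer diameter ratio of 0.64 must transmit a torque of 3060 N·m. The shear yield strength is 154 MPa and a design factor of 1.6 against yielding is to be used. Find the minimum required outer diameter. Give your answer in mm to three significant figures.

τ_allow = 154/1.6 = 96.25 MPa.
For a hollow shaft τ = 16T/[πd_o³(1−k⁴)] with k = 0.64, so 1−k⁴ = 0.8322.
d_o³ = 16T/[π τ_allow (1−k⁴)] = 16×3060000/(π×96.25×0.8322) = 194600 mm³.
d_o = 57.95 mm.

d_o = 57.9 mm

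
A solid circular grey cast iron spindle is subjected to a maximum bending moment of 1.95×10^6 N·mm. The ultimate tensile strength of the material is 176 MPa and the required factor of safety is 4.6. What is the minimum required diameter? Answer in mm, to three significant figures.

d = 80.4 mm

σ_allow = 176/4.6 = 38.26 MPa.
For a solid circular section σ = 32M/(πd³), so d³ = 32M/(π σ_allow) = 32×1950000/(π×38.26) = 519100 mm³.
d = 80.37 mm.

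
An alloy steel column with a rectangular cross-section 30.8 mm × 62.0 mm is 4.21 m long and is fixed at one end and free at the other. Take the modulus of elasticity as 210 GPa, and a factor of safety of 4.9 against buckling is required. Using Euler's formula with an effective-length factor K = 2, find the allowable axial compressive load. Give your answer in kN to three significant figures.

Buckling occurs about the weak axis: I_min = h·b³/12 = 62.0×30.8³/12 = 151000 mm⁴ (b = 30.8 mm is the smaller dimension).
Effective length L_e = KL = 2×4.21 m = 8420 mm.
Euler critical load P_cr = π²EI/L_e² = π²×210000×151000/8420² = 4413 N.
P_allow = P_cr/n = 4413/4.9 = 900.7 N.

P_allow = 0.901 kN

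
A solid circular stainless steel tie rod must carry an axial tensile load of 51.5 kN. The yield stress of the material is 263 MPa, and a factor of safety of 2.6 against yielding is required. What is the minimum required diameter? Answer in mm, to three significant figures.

Allowable stress σ_allow = 263/2.6 = 101.2 MPa.
Required area A = F/σ_allow = 51500/101.2 = 509.1 mm².
A = πd²/4 → d = √(4A/π) = 25.46 mm.

d = 25.5 mm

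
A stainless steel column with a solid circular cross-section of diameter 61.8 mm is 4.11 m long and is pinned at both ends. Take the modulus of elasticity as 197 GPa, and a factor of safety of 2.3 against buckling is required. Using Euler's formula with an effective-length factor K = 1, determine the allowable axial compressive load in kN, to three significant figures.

I = πd⁴/64 = π×61.8⁴/64 = 716000 mm⁴.
Effective length L_e = KL = 1×4.11 m = 4110 mm.
Euler critical load P_cr = π²EI/L_e² = π²×197000×716000/4110² = 82410 N.
P_allow = P_cr/n = 82410/2.3 = 35830 N.

P_allow = 35.8 kN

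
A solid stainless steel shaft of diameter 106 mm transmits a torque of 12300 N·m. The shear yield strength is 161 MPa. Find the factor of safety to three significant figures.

n = 3.06

τ = 16T/(πd³) = 16×1.2300×10^7/(π×106³) = 52.60 MPa.
n = τ_limit/τ = 161/52.60 = 3.061.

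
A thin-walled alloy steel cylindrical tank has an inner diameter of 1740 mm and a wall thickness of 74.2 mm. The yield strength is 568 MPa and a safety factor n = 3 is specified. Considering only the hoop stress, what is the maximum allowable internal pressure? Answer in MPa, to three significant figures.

σ_allow = 568/3 = 189.3 MPa.
σ_h = pD/(2t) → p_allow = 2σ_allow t/D = 2×189.3×74.2/1740 = 16.15 MPa.

p_allow = 16.1 MPa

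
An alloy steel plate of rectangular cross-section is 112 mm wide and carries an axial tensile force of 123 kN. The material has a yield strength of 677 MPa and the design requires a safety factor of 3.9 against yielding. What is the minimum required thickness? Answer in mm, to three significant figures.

σ_allow = 677/3.9 = 173.6 MPa.
Required area A = F/σ_allow = 123000/173.6 = 708.6 mm².
t = A/w = 708.6/112 = 6.326 mm.

t = 6.33 mm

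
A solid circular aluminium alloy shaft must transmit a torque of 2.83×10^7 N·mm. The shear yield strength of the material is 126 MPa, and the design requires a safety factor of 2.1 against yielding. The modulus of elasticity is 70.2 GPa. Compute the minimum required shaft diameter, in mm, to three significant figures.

d = 134 mm

Allowable shear stress τ_allow = 126/2.1 = 60.00 MPa.
For a solid shaft τ = 16T/(πd³), so d³ = 16T/(π τ_allow) = 16×2.8300×10^7/(π×60.00) = 2.402×10^6 mm³.
d = (2.402×10^6)^(1/3) = 133.9 mm.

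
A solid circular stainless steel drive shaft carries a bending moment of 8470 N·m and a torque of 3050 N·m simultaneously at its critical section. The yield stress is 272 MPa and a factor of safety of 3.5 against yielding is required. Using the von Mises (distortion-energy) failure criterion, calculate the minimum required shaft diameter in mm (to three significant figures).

σ_allow = σ_y/n = 272/3.5 = 77.71 MPa.
For a solid shaft σ_b = 32M/(πd³) and τ = 16T/(πd³), so the von Mises stress is σ' = (16/πd³)·√(4M²+3T²).
√(4M²+3T²) = √(4×(8.470×10^6)² + 3×(3.050×10^6)²) = 1.774×10^7 N·mm.
d³ = 16×1.774×10^7/(π×77.71) = 1.163×10^6 mm³.
d = 105.2 mm.

d = 105 mm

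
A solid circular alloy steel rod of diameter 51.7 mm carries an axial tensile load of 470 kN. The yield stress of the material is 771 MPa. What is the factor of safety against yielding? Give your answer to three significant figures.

A = πd²/4 = 2099 mm².
σ = F/A = 470000/2099 = 223.9 MPa.
n = 771/223.9 = 3.444.

n = 3.44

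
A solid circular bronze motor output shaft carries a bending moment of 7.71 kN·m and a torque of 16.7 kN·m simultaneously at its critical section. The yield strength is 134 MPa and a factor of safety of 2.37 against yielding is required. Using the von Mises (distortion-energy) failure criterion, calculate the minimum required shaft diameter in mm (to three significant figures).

d = 143 mm

σ_allow = σ_y/n = 134/2.37 = 56.54 MPa.
For a solid shaft σ_b = 32M/(πd³) and τ = 16T/(πd³), so the von Mises stress is σ' = (16/πd³)·√(4M²+3T²).
√(4M²+3T²) = √(4×(7.710×10^6)² + 3×(1.670×10^7)²) = 3.278×10^7 N·mm.
d³ = 16×3.278×10^7/(π×56.54) = 2.953×10^6 mm³.
d = 143.5 mm.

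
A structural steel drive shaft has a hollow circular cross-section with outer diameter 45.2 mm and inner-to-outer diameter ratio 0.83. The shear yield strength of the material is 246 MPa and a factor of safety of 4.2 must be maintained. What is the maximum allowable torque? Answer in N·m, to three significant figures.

τ_allow = 246/4.2 = 58.57 MPa.
For a hollow shaft T_allow = τ_allow·πd_o³(1−k⁴)/16 with 1−k⁴ = 0.5254, so πd_o³(1−k⁴)/16 = 9527 mm³.
T_allow = 58.57×9527 = 558000 N·mm = 558.0 N·m.

T_allow = 558 N·m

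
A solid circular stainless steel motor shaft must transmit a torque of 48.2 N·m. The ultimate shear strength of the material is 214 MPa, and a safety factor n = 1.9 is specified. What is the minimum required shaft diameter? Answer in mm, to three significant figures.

d = 13.0 mm

Allowable shear stress τ_allow = 214/1.9 = 112.6 MPa.
For a solid shaft τ = 16T/(πd³), so d³ = 16T/(π τ_allow) = 16×48200/(π×112.6) = 2180 mm³.
d = (2180)^(1/3) = 12.97 mm.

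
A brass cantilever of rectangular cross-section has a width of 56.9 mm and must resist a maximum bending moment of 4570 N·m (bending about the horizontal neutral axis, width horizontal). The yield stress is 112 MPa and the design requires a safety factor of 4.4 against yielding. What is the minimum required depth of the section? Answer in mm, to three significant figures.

h = 138 mm

σ_allow = 112/4.4 = 25.45 MPa.
For a rectangular section σ = 6M/(bh²), so h² = 6M/(b σ_allow) = 6×4570000/(56.9×25.45) = 18930 mm².
h = 137.6 mm.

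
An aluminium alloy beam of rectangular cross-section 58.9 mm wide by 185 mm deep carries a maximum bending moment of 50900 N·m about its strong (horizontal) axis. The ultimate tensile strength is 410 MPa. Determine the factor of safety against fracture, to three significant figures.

Section modulus S = bh²/6 = 58.9×185²/6 = 336000 mm³.
σ = M/S = 5.0900×10^7/336000 = 151.5 MPa.
n = 410/151.5 = 2.706.

n = 2.71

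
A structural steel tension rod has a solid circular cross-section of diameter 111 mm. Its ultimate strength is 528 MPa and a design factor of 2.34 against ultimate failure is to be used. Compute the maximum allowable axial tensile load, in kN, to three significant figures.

F_allow = 2180 kN

σ_allow = 528/2.34 = 225.6 MPa.
A = πd²/4 = π×111²/4 = 9677 mm².
F_allow = σ_allow × A = 225.6×9677 = 2.184×10^6 N.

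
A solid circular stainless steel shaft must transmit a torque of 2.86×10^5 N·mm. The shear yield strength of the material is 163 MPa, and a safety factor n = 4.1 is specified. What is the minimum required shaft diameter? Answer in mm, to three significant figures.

d = 33.2 mm

Allowable shear stress τ_allow = 163/4.1 = 39.76 MPa.
For a solid shaft τ = 16T/(πd³), so d³ = 16T/(π τ_allow) = 16×286000/(π×39.76) = 36640 mm³.
d = (36640)^(1/3) = 33.21 mm.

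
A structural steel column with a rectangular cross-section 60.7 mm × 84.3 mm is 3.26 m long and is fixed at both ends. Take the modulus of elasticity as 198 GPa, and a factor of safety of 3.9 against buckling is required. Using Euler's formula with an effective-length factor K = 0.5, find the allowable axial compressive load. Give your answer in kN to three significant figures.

Buckling occurs about the weak axis: I_min = h·b³/12 = 84.3×60.7³/12 = 1.571×10^6 mm⁴ (b = 60.7 mm is the smaller dimension).
Effective length L_e = KL = 0.5×3.26 m = 1630 mm.
Euler critical load P_cr = π²EI/L_e² = π²×198000×1.571×10^6/1630² = 1.156×10^6 N.
P_allow = P_cr/n = 1.156×10^6/3.9 = 296300 N.

P_allow = 296 kN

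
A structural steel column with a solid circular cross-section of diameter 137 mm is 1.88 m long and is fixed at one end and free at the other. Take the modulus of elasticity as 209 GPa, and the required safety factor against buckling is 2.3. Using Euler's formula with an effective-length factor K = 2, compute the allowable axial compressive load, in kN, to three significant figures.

P_allow = 1100 kN

I = πd⁴/64 = π×137⁴/64 = 1.729×10^7 mm⁴.
Effective length L_e = KL = 2×1.88 m = 3760 mm.
Euler critical load P_cr = π²EI/L_e² = π²×209000×1.729×10^7/3760² = 2.523×10^6 N.
P_allow = P_cr/n = 2.523×10^6/2.3 = 1.097×10^6 N.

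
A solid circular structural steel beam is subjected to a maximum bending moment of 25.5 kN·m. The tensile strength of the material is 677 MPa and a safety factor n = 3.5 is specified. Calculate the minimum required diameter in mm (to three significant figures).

σ_allow = 677/3.5 = 193.4 MPa.
For a solid circular section σ = 32M/(πd³), so d³ = 32M/(π σ_allow) = 32×2.5500×10^7/(π×193.4) = 1.343×10^6 mm³.
d = 110.3 mm.

d = 110 mm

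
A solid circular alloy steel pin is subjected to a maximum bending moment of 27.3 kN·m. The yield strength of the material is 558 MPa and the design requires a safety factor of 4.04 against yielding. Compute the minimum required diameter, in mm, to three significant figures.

d = 126 mm

σ_allow = 558/4.04 = 138.1 MPa.
For a solid circular section σ = 32M/(πd³), so d³ = 32M/(π σ_allow) = 32×2.7300×10^7/(π×138.1) = 2.013×10^6 mm³.
d = 126.3 mm.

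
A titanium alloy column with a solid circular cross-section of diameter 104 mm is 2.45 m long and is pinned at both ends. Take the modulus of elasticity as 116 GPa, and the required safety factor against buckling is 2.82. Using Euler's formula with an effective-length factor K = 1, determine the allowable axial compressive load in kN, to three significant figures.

P_allow = 388 kN

I = πd⁴/64 = π×104⁴/64 = 5.743×10^6 mm⁴.
Effective length L_e = KL = 1×2.45 m = 2450 mm.
Euler critical load P_cr = π²EI/L_e² = π²×116000×5.743×10^6/2450² = 1.095×10^6 N.
P_allow = P_cr/n = 1.095×10^6/2.82 = 388400 N.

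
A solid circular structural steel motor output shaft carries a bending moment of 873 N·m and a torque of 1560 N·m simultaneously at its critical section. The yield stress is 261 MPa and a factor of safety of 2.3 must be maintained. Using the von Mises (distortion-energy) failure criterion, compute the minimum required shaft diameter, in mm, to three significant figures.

σ_allow = σ_y/n = 261/2.3 = 113.5 MPa.
For a solid shaft σ_b = 32M/(πd³) and τ = 16T/(πd³), so the von Mises stress is σ' = (16/πd³)·√(4M²+3T²).
√(4M²+3T²) = √(4×(873000)² + 3×(1.560×10^6)²) = 3.217×10^6 N·mm.
d³ = 16×3.217×10^6/(π×113.5) = 144400 mm³.
d = 52.46 mm.

d = 52.5 mm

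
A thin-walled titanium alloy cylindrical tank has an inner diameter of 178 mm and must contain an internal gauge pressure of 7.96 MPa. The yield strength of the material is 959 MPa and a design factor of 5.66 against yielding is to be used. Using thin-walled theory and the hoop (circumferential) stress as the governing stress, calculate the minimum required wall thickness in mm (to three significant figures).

t = 4.18 mm

σ_allow = 959/5.66 = 169.4 MPa.
Hoop stress σ_h = pD/(2t), so t = pD/(2σ_allow) = 7.96×178/(2×169.4) = 4.181 mm.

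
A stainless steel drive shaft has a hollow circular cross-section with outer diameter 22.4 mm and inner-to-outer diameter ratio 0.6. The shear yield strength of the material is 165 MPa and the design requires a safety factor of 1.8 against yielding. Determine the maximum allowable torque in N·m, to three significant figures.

T_allow = 176 N·m

τ_allow = 165/1.8 = 91.67 MPa.
For a hollow shaft T_allow = τ_allow·πd_o³(1−k⁴)/16 with 1−k⁴ = 0.8704, so πd_o³(1−k⁴)/16 = 1921 mm³.
T_allow = 91.67×1921 = 176100 N·mm = 176.1 N·m.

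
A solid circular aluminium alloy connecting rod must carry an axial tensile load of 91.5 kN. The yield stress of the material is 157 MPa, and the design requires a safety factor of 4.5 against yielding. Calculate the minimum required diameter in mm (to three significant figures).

Allowable stress σ_allow = 157/4.5 = 34.89 MPa.
Required area A = F/σ_allow = 91500/34.89 = 2623 mm².
A = πd²/4 → d = √(4A/π) = 57.79 mm.

d = 57.8 mm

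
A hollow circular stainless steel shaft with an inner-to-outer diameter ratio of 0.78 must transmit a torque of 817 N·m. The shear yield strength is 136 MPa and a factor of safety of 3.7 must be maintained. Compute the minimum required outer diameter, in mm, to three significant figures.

τ_allow = 136/3.7 = 36.76 MPa.
For a hollow shaft τ = 16T/[πd_o³(1−k⁴)] with k = 0.78, so 1−k⁴ = 0.6298.
d_o³ = 16T/[π τ_allow (1−k⁴)] = 16×817000/(π×36.76×0.6298) = 179700 mm³.
d_o = 56.43 mm.

d_o = 56.4 mm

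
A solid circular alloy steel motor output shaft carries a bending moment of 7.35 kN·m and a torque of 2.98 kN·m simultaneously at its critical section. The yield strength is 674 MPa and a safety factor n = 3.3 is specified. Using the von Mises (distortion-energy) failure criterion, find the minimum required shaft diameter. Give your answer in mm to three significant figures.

σ_allow = σ_y/n = 674/3.3 = 204.2 MPa.
For a solid shaft σ_b = 32M/(πd³) and τ = 16T/(πd³), so the von Mises stress is σ' = (16/πd³)·√(4M²+3T²).
√(4M²+3T²) = √(4×(7.350×10^6)² + 3×(2.980×10^6)²) = 1.558×10^7 N·mm.
d³ = 16×1.558×10^7/(π×204.2) = 388500 mm³.
d = 72.97 mm.

d = 73.0 mm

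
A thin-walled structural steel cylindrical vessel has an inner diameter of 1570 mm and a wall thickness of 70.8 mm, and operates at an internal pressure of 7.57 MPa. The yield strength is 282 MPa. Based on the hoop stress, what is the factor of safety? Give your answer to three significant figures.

n = 3.36

σ_h = pD/(2t) = 7.57×1570/(2×70.8) = 83.93 MPa.
n = 282/83.93 = 3.360.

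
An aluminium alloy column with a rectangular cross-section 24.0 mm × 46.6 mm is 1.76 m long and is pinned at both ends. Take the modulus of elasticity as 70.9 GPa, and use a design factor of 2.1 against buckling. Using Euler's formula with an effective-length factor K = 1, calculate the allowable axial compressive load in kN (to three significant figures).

Buckling occurs about the weak axis: I_min = h·b³/12 = 46.6×24.0³/12 = 53680 mm⁴ (b = 24.0 mm is the smaller dimension).
Effective length L_e = KL = 1×1.76 m = 1760 mm.
Euler critical load P_cr = π²EI/L_e² = π²×70900×53680/1760² = 12130 N.
P_allow = P_cr/n = 12130/2.1 = 5775 N.

P_allow = 5.77 kN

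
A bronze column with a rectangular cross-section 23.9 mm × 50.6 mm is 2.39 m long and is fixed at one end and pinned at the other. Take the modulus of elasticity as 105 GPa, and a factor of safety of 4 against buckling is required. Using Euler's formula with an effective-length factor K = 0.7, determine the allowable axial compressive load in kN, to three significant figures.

P_allow = 5.33 kN

Buckling occurs about the weak axis: I_min = h·b³/12 = 50.6×23.9³/12 = 57570 mm⁴ (b = 23.9 mm is the smaller dimension).
Effective length L_e = KL = 0.7×2.39 m = 1673 mm.
Euler critical load P_cr = π²EI/L_e² = π²×105000×57570/1673² = 21310 N.
P_allow = P_cr/n = 21310/4 = 5328 N.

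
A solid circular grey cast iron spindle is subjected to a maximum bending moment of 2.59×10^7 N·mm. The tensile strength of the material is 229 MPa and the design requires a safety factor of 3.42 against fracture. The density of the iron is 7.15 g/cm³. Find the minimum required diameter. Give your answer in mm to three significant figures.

d = 158 mm

σ_allow = 229/3.42 = 66.96 MPa.
For a solid circular section σ = 32M/(πd³), so d³ = 32M/(π σ_allow) = 32×2.5900×10^7/(π×66.96) = 3.940×10^6 mm³.
d = 157.9 mm.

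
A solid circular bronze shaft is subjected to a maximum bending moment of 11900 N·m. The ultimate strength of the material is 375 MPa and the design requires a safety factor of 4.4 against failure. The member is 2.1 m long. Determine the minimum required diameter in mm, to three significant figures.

σ_allow = 375/4.4 = 85.23 MPa.
For a solid circular section σ = 32M/(πd³), so d³ = 32M/(π σ_allow) = 32×1.1900×10^7/(π×85.23) = 1.422×10^6 mm³.
d = 112.5 mm.

d = 112 mm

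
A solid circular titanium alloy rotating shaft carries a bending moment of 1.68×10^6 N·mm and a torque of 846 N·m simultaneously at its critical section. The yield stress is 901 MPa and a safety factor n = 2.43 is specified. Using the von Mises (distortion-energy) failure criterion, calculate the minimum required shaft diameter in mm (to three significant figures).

σ_allow = σ_y/n = 901/2.43 = 370.8 MPa.
For a solid shaft σ_b = 32M/(πd³) and τ = 16T/(πd³), so the von Mises stress is σ' = (16/πd³)·√(4M²+3T²).
√(4M²+3T²) = √(4×(1.680×10^6)² + 3×(846000)²) = 3.666×10^6 N·mm.
d³ = 16×3.666×10^6/(π×370.8) = 50350 mm³.
d = 36.93 mm.

d = 36.9 mm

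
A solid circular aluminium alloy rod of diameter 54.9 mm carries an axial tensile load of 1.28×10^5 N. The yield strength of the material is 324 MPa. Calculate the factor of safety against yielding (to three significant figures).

A = πd²/4 = 2367 mm².
σ = F/A = 128000/2367 = 54.07 MPa.
n = 324/54.07 = 5.992.

n = 5.99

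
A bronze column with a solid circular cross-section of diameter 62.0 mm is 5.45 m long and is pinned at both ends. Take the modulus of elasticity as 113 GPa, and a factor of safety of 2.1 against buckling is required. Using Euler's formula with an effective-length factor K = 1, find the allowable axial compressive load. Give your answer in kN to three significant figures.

P_allow = 13.0 kN

I = πd⁴/64 = π×62.0⁴/64 = 725300 mm⁴.
Effective length L_e = KL = 1×5.45 m = 5450 mm.
Euler critical load P_cr = π²EI/L_e² = π²×113000×725300/5450² = 27230 N.
P_allow = P_cr/n = 27230/2.1 = 12970 N.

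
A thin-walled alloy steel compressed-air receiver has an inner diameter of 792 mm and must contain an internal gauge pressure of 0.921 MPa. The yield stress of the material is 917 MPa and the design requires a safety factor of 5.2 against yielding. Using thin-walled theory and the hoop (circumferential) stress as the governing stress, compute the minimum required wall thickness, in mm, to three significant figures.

σ_allow = 917/5.2 = 176.3 MPa.
Hoop stress σ_h = pD/(2t), so t = pD/(2σ_allow) = 0.921×792/(2×176.3) = 2.068 mm.

t = 2.07 mm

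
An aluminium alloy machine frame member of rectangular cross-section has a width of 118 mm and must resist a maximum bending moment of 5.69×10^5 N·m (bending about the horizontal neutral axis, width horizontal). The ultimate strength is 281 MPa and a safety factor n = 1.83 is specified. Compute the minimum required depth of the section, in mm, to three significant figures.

σ_allow = 281/1.83 = 153.6 MPa.
For a rectangular section σ = 6M/(bh²), so h² = 6M/(b σ_allow) = 6×5.6900×10^8/(118×153.6) = 188400 mm².
h = 434.1 mm.

h = 434 mm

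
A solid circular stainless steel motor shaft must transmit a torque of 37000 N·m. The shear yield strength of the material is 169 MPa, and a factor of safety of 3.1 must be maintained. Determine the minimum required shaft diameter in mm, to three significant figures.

Allowable shear stress τ_allow = 169/3.1 = 54.52 MPa.
For a solid shaft τ = 16T/(πd³), so d³ = 16T/(π τ_allow) = 16×3.7000×10^7/(π×54.52) = 3.457×10^6 mm³.
d = (3.457×10^6)^(1/3) = 151.2 mm.

d = 151 mm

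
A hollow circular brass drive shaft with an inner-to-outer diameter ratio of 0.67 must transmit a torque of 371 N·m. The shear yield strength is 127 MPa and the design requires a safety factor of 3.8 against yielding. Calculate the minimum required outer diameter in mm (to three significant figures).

τ_allow = 127/3.8 = 33.42 MPa.
For a hollow shaft τ = 16T/[πd_o³(1−k⁴)] with k = 0.67, so 1−k⁴ = 0.7985.
d_o³ = 16T/[π τ_allow (1−k⁴)] = 16×371000/(π×33.42×0.7985) = 70800 mm³.
d_o = 41.37 mm.

d_o = 41.4 mm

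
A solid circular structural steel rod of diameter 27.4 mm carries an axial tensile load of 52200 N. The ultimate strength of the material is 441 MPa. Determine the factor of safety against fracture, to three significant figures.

A = πd²/4 = 589.6 mm².
σ = F/A = 52200/589.6 = 88.53 MPa.
n = 441/88.53 = 4.981.

n = 4.98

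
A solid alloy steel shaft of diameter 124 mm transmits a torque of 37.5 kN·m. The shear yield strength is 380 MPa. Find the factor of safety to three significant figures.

n = 3.79

τ = 16T/(πd³) = 16×3.7500×10^7/(π×124³) = 100.2 MPa.
n = τ_limit/τ = 380/100.2 = 3.794.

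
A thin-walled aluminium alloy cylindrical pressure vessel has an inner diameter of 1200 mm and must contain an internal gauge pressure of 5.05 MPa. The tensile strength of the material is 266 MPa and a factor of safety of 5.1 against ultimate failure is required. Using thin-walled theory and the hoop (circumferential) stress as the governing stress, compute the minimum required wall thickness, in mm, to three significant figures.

t = 58.1 mm

σ_allow = 266/5.1 = 52.16 MPa.
Hoop stress σ_h = pD/(2t), so t = pD/(2σ_allow) = 5.05×1200/(2×52.16) = 58.09 mm.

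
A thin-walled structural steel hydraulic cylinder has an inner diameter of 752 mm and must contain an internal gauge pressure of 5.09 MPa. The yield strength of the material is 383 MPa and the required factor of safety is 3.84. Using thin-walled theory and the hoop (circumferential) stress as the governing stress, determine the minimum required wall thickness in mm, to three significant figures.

t = 19.2 mm

σ_allow = 383/3.84 = 99.74 MPa.
Hoop stress σ_h = pD/(2t), so t = pD/(2σ_allow) = 5.09×752/(2×99.74) = 19.19 mm.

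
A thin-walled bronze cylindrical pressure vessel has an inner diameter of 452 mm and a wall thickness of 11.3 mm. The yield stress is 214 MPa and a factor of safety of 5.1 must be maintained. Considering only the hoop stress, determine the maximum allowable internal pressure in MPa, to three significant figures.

σ_allow = 214/5.1 = 41.96 MPa.
σ_h = pD/(2t) → p_allow = 2σ_allow t/D = 2×41.96×11.3/452 = 2.098 MPa.

p_allow = 2.10 MPa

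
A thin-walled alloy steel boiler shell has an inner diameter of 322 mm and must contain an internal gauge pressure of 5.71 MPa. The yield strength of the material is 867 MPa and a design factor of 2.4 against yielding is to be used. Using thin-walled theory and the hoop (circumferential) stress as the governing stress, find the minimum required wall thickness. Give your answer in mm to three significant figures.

t = 2.54 mm

σ_allow = 867/2.4 = 361.2 MPa.
Hoop stress σ_h = pD/(2t), so t = pD/(2σ_allow) = 5.71×322/(2×361.2) = 2.545 mm.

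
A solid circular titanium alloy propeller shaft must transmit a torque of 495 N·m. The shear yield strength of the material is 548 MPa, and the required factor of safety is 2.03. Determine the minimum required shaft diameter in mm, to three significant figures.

d = 21.1 mm

Allowable shear stress τ_allow = 548/2.03 = 270.0 MPa.
For a solid shaft τ = 16T/(πd³), so d³ = 16T/(π τ_allow) = 16×495000/(π×270.0) = 9339 mm³.
d = (9339)^(1/3) = 21.06 mm.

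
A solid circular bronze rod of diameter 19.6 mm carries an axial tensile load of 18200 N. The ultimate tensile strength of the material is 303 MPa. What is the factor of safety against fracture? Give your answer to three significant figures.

A = πd²/4 = 301.7 mm².
σ = F/A = 18200/301.7 = 60.32 MPa.
n = 303/60.32 = 5.023.

n = 5.02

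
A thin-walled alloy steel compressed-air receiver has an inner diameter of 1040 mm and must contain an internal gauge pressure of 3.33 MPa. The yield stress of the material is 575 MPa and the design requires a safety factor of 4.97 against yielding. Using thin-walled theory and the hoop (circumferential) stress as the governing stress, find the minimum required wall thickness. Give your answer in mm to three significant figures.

σ_allow = 575/4.97 = 115.7 MPa.
Hoop stress σ_h = pD/(2t), so t = pD/(2σ_allow) = 3.33×1040/(2×115.7) = 14.97 mm.

t = 15.0 mm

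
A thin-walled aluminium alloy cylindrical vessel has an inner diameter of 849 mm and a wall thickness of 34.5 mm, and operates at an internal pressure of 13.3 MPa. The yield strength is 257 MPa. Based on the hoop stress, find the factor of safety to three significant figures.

n = 1.57

σ_h = pD/(2t) = 13.3×849/(2×34.5) = 163.6 MPa.
n = 257/163.6 = 1.570.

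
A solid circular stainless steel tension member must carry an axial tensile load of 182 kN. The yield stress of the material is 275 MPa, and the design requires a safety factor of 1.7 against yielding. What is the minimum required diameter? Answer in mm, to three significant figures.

Allowable stress σ_allow = 275/1.7 = 161.8 MPa.
Required area A = F/σ_allow = 182000/161.8 = 1125 mm².
A = πd²/4 → d = √(4A/π) = 37.85 mm.

d = 37.8 mm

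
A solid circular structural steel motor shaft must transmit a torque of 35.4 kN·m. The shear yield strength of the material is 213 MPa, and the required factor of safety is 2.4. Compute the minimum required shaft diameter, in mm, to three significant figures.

d = 127 mm

Allowable shear stress τ_allow = 213/2.4 = 88.75 MPa.
For a solid shaft τ = 16T/(πd³), so d³ = 16T/(π τ_allow) = 16×3.5400×10^7/(π×88.75) = 2.031×10^6 mm³.
d = (2.031×10^6)^(1/3) = 126.6 mm.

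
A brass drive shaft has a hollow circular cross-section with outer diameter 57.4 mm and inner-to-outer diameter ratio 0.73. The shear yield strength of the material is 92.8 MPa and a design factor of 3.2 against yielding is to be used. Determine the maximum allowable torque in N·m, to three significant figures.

τ_allow = 92.8/3.2 = 29.00 MPa.
For a hollow shaft T_allow = τ_allow·πd_o³(1−k⁴)/16 with 1−k⁴ = 0.7160, so πd_o³(1−k⁴)/16 = 26590 mm³.
T_allow = 29.00×26590 = 771100 N·mm = 771.1 N·m.

T_allow = 771 N·m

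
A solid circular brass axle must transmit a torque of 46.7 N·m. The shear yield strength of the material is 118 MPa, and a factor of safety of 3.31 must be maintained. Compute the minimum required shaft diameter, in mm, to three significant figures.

d = 18.8 mm

Allowable shear stress τ_allow = 118/3.31 = 35.65 MPa.
For a solid shaft τ = 16T/(πd³), so d³ = 16T/(π τ_allow) = 16×46700/(π×35.65) = 6672 mm³.
d = (6672)^(1/3) = 18.83 mm.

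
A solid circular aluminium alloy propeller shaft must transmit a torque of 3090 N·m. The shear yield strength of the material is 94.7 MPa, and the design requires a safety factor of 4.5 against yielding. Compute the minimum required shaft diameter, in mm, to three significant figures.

d = 90.8 mm

Allowable shear stress τ_allow = 94.7/4.5 = 21.04 MPa.
For a solid shaft τ = 16T/(πd³), so d³ = 16T/(π τ_allow) = 16×3090000/(π×21.04) = 747800 mm³.
d = (747800)^(1/3) = 90.77 mm.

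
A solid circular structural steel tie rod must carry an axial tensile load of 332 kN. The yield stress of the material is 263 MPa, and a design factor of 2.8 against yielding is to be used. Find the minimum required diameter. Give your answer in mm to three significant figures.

Allowable stress σ_allow = 263/2.8 = 93.93 MPa.
Required area A = F/σ_allow = 332000/93.93 = 3535 mm².
A = πd²/4 → d = √(4A/π) = 67.08 mm.

d = 67.1 mm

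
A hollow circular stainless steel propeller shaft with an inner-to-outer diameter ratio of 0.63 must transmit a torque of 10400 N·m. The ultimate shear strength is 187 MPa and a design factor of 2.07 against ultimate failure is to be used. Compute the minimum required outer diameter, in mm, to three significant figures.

d_o = 88.6 mm

τ_allow = 187/2.07 = 90.34 MPa.
For a hollow shaft τ = 16T/[πd_o³(1−k⁴)] with k = 0.63, so 1−k⁴ = 0.8425.
d_o³ = 16T/[π τ_allow (1−k⁴)] = 16×1.0400×10^7/(π×90.34×0.8425) = 695900 mm³.
d_o = 88.62 mm.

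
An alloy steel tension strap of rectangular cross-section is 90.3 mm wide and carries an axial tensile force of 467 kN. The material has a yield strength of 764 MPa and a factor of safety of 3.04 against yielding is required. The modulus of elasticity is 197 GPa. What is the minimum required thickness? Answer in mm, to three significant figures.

t = 20.6 mm

σ_allow = 764/3.04 = 251.3 MPa.
Required area A = F/σ_allow = 467000/251.3 = 1858 mm².
t = A/w = 1858/90.3 = 20.58 mm.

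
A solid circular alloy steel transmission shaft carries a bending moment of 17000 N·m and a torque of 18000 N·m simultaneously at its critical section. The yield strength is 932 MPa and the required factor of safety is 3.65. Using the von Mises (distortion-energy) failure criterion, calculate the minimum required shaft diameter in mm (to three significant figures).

σ_allow = σ_y/n = 932/3.65 = 255.3 MPa.
For a solid shaft σ_b = 32M/(πd³) and τ = 16T/(πd³), so the von Mises stress is σ' = (16/πd³)·√(4M²+3T²).
√(4M²+3T²) = √(4×(1.700×10^7)² + 3×(1.800×10^7)²) = 4.613×10^7 N·mm.
d³ = 16×4.613×10^7/(π×255.3) = 920100 mm³.
d = 97.26 mm.

d = 97.3 mm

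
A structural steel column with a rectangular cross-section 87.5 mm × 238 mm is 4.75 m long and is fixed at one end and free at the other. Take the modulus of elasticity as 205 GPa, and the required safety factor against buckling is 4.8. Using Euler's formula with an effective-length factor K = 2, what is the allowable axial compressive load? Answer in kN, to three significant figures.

P_allow = 62.1 kN

Buckling occurs about the weak axis: I_min = h·b³/12 = 238×87.5³/12 = 1.329×10^7 mm⁴ (b = 87.5 mm is the smaller dimension).
Effective length L_e = KL = 2×4.75 m = 9500 mm.
Euler critical load P_cr = π²EI/L_e² = π²×205000×1.329×10^7/9500² = 297900 N.
P_allow = P_cr/n = 297900/4.8 = 62060 N.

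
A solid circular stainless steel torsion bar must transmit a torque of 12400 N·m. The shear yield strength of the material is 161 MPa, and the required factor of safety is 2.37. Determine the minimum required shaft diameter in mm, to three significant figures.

Allowable shear stress τ_allow = 161/2.37 = 67.93 MPa.
For a solid shaft τ = 16T/(πd³), so d³ = 16T/(π τ_allow) = 16×1.2400×10^7/(π×67.93) = 929600 mm³.
d = (929600)^(1/3) = 97.60 mm.

d = 97.6 mm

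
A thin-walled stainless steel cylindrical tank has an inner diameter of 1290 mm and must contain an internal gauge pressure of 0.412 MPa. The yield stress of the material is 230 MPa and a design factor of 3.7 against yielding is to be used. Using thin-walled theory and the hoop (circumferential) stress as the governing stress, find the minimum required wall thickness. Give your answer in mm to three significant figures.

σ_allow = 230/3.7 = 62.16 MPa.
Hoop stress σ_h = pD/(2t), so t = pD/(2σ_allow) = 0.412×1290/(2×62.16) = 4.275 mm.

t = 4.27 mm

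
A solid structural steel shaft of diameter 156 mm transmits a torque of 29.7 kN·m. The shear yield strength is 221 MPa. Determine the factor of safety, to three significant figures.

τ = 16T/(πd³) = 16×2.9700×10^7/(π×156³) = 39.84 MPa.
n = τ_limit/τ = 221/39.84 = 5.547.

n = 5.55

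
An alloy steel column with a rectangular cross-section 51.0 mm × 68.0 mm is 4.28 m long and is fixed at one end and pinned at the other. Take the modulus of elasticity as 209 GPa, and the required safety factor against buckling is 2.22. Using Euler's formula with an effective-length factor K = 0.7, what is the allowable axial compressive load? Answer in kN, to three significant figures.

Buckling occurs about the weak axis: I_min = h·b³/12 = 68.0×51.0³/12 = 751700 mm⁴ (b = 51.0 mm is the smaller dimension).
Effective length L_e = KL = 0.7×4.28 m = 2996 mm.
Euler critical load P_cr = π²EI/L_e² = π²×209000×751700/2996² = 172700 N.
P_allow = P_cr/n = 172700/2.22 = 77810 N.

P_allow = 77.8 kN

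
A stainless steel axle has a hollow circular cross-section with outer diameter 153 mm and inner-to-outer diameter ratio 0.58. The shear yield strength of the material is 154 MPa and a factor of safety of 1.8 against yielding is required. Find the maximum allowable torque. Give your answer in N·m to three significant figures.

τ_allow = 154/1.8 = 85.56 MPa.
For a hollow shaft T_allow = τ_allow·πd_o³(1−k⁴)/16 with 1−k⁴ = 0.8868, so πd_o³(1−k⁴)/16 = 623700 mm³.
T_allow = 85.56×623700 = 5.336×10^7 N·mm = 53360 N·m.

T_allow = 53400 N·m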